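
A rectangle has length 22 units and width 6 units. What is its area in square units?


Shape: rectangle
Length l = 22 units, Width w = 6 units
Formula: A = l * w
A = 22 * 6
A = 132
132 units^2


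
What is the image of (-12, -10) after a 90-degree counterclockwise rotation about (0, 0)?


Transformation: rotation about the origin
Original point: (-12, -10)
Rule for 90 deg counterclockwise: (x, y) -> (-y, x)
Apply: (-12, -10) -> (10, -12)
(10, -12)


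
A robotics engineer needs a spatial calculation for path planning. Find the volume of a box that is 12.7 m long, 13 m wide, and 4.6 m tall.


Shape: rectangular prism
l = 12.7 m, w = 13 m, h = 4.6 m
Formula: V = l * w * h
V = 12.7 * 13 * 4.6
V = 165.1 * 4.6
V = 759.46
759.46 m^3


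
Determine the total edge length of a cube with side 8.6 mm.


Shape: cube
Side s = 8.6 mm
A cube has 12 edges, all equal.
Formula: total edge length = 12 * s
Total = 12 * 8.6
Total = 103.2
103.2 mm


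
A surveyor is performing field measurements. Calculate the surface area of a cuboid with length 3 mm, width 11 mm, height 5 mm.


Shape: rectangular prism
l = 3 mm, w = 11 mm, h = 5 mm
Formula: SA = 2(lw + lh + wh)
lw = 33, lh = 15, wh = 55
lw + lh + wh = 103
SA = 2 * 103
SA = 206
206 mm^2


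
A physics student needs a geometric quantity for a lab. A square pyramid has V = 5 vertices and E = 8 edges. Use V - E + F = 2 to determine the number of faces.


Polyhedron: square pyramid
Euler's formula for convex polyhedra: V - E + F = 2
Given: V = 5 vertices and E = 8 edges
Solve for F:
F = 2 + E - V = 2 + 8 - 5 = 5
5 faces


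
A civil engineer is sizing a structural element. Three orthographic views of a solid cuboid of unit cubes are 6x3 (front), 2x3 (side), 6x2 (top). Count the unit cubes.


Orthographic views of a solid rectangular block:
Front view 6 x 3 -> length = 6, height = 3
Side view 2 x 3 -> width = 2, height = 3 (consistent)
Top view 6 x 2 -> confirms length = 6, width = 2
The block is 6 x 2 x 3.
Total unit cubes = 6 * 2 * 3 = 36
36 unit cubes


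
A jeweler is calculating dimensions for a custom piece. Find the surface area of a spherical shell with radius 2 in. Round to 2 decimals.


Shape: sphere
Radius r = 2 in
Formula: SA = 4 * pi * r^2
r^2 = 4
SA = 4 * pi * 4
SA = 16 * pi
SA = 50.27
50.27 in^2


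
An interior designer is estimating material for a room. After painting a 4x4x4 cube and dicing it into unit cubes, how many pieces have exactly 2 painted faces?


Large cube: 4 x 4 x 4, cut into unit cubes.
n = 4, so n - 2 = 2
Cubes with 2 painted faces lie along the edges, excluding corners.
A cube has 12 edges; each contributes (n - 2) = 2 such cubes.
Count = 12 * 2 = 24
24 unit cubes


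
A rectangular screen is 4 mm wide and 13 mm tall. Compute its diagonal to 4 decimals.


Shape: rectangle (diagonal via Pythagoras)
Sides: 4 mm and 13 mm
Formula: d = sqrt(l^2 + w^2)
l^2 = 16, w^2 = 169
l^2 + w^2 = 185
d = sqrt(185)
d = 13.6015
13.6015 mm


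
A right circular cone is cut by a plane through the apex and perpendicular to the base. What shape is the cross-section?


Solid: right circular cone
Cutting plane: through the apex and perpendicular to the base
Visualize the intersection of the plane with the solid's surface.
The boundary of the cut region is a isosceles triangle.
isosceles triangle


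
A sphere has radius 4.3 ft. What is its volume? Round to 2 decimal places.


Shape: sphere
Radius r = 4.3 ft
Formula: V = (4/3) * pi * r^3
r^3 = 79.507
(4/3) * 79.507 = 106.009333
V = 106.009333 * pi
V = 333.04
333.04 ft^3


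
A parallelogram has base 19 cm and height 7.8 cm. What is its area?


Shape: parallelogram
Base b = 19 cm, Height h = 7.8 cm
Formula: A = b * h
A = 19 * 7.8
A = 148.2
148.2 cm^2


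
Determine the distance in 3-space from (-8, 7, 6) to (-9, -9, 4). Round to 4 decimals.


3D distance between two points
P1 = (-8, 7, 6), P2 = (-9, -9, 4)
Formula: d = sqrt((x2-x1)^2 + (y2-y1)^2 + (z2-z1)^2)
dx = -9 - -8 = -1
dy = -9 - 7 = -16
dz = 4 - 6 = -2
dx^2 + dy^2 + dz^2 = 1 + 256 + 4 = 261
d = sqrt(261)
d = 16.1555
16.1555 units


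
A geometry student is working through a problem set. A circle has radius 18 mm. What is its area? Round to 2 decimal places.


Shape: circle
Radius r = 18 mm
Formula: A = pi * r^2
r^2 = 18^2 = 324
A = pi * 324
A = 1017.88
1017.88 mm^2


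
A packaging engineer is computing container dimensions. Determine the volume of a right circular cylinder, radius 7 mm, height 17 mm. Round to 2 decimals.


Shape: cylinder
Radius r = 7 mm, Height h = 17 mm
Formula: V = pi * r^2 * h
r^2 = 49
V = pi * 49 * 17
V = 833 * pi
V = 2616.95
2616.95 mm^3


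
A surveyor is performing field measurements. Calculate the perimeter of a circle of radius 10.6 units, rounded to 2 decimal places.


Shape: circle
Radius r = 10.6 units
Formula: C = 2 * pi * r
C = 2 * pi * 10.6
C = 21.2 * pi
C = 66.6
66.6 units


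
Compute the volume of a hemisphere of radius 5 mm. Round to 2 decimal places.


Shape: hemisphere (half of a sphere)
Radius r = 5 mm
Formula: V = (1/2) * (4/3) * pi * r^3 = (2/3) * pi * r^3
r^3 = 125
(2/3) * 125 = 83.333333
V = 83.333333 * pi
V = 261.8
261.8 mm^3


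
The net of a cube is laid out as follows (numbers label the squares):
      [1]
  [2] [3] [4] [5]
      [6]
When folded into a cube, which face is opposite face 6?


Net: cross layout. Take square 3 as the base (bottom).
Fold the four squares in the horizontal row up around 3: 2 -> left, 4 -> right, 5 wraps to the top.
Fold 1 and 6 up from 3: 1 -> back, 6 -> front.
Opposite pairs are therefore: (1, 6), (2, 4), (3, 5).
Face 6 is opposite face 1.
face 1


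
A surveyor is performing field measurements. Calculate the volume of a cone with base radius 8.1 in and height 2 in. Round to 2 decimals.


Shape: cone
Radius r = 8.1 in, Height h = 2 in
Formula: V = (1/3) * pi * r^2 * h
r^2 = 65.61
pi * r^2 * h = pi * 65.61 * 2 = 131.22 * pi
V = 131.22 * pi / 3
V = 137.41
137.41 in^3


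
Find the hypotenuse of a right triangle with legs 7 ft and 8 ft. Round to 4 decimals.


Shape: right triangle
Legs a = 7 ft, b = 8 ft
Formula: c = sqrt(a^2 + b^2)
a^2 = 49, b^2 = 64
a^2 + b^2 = 113
c = sqrt(113)
c = 10.6301
10.6301 ft


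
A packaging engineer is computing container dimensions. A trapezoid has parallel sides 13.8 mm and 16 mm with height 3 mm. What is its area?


Shape: trapezoid
Parallel sides a = 13.8 mm, b = 16 mm; Height h = 3 mm
Formula: A = (a + b) * h / 2
a + b = 13.8 + 16 = 29.8
A = 29.8 * 3 / 2
A = 89.4 / 2
A = 44.7
44.7 mm^2


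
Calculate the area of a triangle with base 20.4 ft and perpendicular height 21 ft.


Shape: triangle
Base b = 20.4 ft, Height h = 21 ft
Formula: A = (1/2) * b * h
A = 0.5 * 20.4 * 21
A = 0.5 * 428.4
A = 214.2
214.2 ft^2


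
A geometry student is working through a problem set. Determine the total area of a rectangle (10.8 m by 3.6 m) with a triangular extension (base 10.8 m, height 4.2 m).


Composite shape: rectangle + triangle
Rectangle area = 10.8 * 3.6 = 38.88
Triangle area = 0.5 * 10.8 * 4.2 = 22.68
Total = 38.88 + 22.68
Total = 61.56
61.56 m^2


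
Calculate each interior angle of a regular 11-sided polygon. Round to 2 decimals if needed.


Shape: regular hendecagon (11 sides)
Formula: interior angle = (n - 2) * 180 / n
(n - 2) = 9
(n - 2) * 180 = 1620
angle = 1620 / 11
angle = 147.27
147.27 degrees


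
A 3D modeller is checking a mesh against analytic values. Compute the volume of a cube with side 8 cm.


Shape: cube
Side s = 8 cm
Formula: V = s^3
V = 8 * 8 * 8
V = 64 * 8
V = 512
512 cm^3


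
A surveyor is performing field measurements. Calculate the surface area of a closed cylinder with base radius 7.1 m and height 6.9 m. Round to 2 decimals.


Shape: closed cylinder
Radius r = 7.1 m, Height h = 6.9 m
Formula: SA = 2*pi*r^2 + 2*pi*r*h = 2*pi*r*(r + h)
r + h = 14
2 * r * (r + h) = 2 * 7.1 * 14 = 198.8
SA = 198.8 * pi
SA = 624.55
624.55 m^2


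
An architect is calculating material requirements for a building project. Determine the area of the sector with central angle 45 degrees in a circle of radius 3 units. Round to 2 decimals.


Shape: circular sector
Radius r = 3 units, Angle = 45 degrees
Formula: A = (angle/360) * pi * r^2
r^2 = 9
Fraction of circle = 45/360
A = (45/360) * pi * 9
A = 1.125 * pi
A = 3.53
3.53 units^2


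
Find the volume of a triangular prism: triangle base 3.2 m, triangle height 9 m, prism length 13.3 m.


Shape: triangular prism
Triangle base = 3.2 m, triangle height = 9 m, prism length L = 13.3 m
Formula: V = (1/2 * b * h_tri) * L
Cross-section area = 0.5 * 3.2 * 9 = 14.4
V = 14.4 * 13.3
V = 191.52
191.52 m^3


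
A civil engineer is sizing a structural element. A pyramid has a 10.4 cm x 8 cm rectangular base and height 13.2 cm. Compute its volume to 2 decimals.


Shape: rectangular pyramid
Base: 10.4 cm x 8 cm, Height h = 13.2 cm
Formula: V = (1/3) * base_area * h
base_area = 10.4 * 8 = 83.2
base_area * h = 83.2 * 13.2 = 1098.24
V = 1098.24 / 3
V = 366.08
366.08 cm^3


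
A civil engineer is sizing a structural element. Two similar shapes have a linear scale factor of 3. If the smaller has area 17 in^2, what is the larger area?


Linear scale factor k = 3
Original area = 17 in^2
Rule: under a linear scaling by k, areas scale by k^2.
k^2 = 3^2 = 9
New area = 17 * 9
New area = 153
153 in^2


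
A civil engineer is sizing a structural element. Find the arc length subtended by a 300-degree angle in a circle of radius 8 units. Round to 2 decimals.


Shape: circular arc
Radius r = 8 units, Angle = 300 degrees
Formula: L = (angle/360) * 2 * pi * r
2 * pi * r = 16 * pi
L = (300/360) * 16 * pi
L = 13.333333 * pi
L = 41.89
41.89 units


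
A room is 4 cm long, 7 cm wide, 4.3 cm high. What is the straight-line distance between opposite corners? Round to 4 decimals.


Shape: rectangular box (space diagonal)
l = 4 cm, w = 7 cm, h = 4.3 cm
Visualize: the diagonal of the base, then a right triangle with that diagonal and the height.
Formula: d = sqrt(l^2 + w^2 + h^2)
l^2 + w^2 + h^2 = 16 + 49 + 18.49 = 83.49
d = sqrt(83.49)
d = 9.1373
9.1373 cm


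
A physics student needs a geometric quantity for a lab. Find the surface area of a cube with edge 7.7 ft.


Shape: cube
Side s = 7.7 ft
A cube has 6 square faces.
Formula: SA = 6 * s^2
s^2 = 59.29
SA = 6 * 59.29
SA = 355.74
355.74 ft^2


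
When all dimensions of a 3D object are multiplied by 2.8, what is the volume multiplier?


Linear scale factor k = 2.8
Rule: under a linear scaling by k, volumes scale by k^3.
k^3 = 2.8 * 2.8 * 2.8
k^3 = 7.84 * 2.8
k^3 = 21.952
Volume scales by a factor of 21.952.
21.952 (dimensionless)


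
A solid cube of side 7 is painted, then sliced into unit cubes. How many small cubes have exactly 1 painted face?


Large cube: 7 x 7 x 7, cut into unit cubes.
n = 7, so n - 2 = 5
Cubes with 1 painted face lie in the interior of each face.
A cube has 6 faces; each contributes (n - 2)^2 = 25 such cubes.
Count = 6 * 25 = 150
150 unit cubes


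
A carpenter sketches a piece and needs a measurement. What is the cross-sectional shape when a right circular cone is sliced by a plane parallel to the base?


Solid: right circular cone
Cutting plane: parallel to the base
Visualize the intersection of the plane with the solid's surface.
The boundary of the cut region is a circle.
circle


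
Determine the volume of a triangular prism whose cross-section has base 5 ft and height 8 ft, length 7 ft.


Shape: triangular prism
Triangle base = 5 ft, triangle height = 8 ft, prism length L = 7 ft
Formula: V = (1/2 * b * h_tri) * L
Cross-section area = 0.5 * 5 * 8 = 20
V = 20 * 7
V = 140
140 ft^3


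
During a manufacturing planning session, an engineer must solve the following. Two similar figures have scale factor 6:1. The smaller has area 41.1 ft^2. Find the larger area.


Linear scale factor k = 6
Original area = 41.1 ft^2
Rule: under a linear scaling by k, areas scale by k^2.
k^2 = 6^2 = 36
New area = 41.1 * 36
New area = 1479.6
1479.6 ft^2


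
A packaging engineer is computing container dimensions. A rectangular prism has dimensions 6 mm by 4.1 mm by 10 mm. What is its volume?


Shape: rectangular prism
l = 6 mm, w = 4.1 mm, h = 10 mm
Formula: V = l * w * h
V = 6 * 4.1 * 10
V = 24.6 * 10
V = 246
246 mm^3


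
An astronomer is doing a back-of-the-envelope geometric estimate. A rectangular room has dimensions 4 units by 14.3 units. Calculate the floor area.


Shape: rectangle
Length l = 4 units, Width w = 14.3 units
Formula: A = l * w
A = 4 * 14.3
A = 57.2
57.2 units^2


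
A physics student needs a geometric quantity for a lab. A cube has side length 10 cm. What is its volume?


Shape: cube
Side s = 10 cm
Formula: V = s^3
V = 10 * 10 * 10
V = 100 * 10
V = 1000
1000 cm^3


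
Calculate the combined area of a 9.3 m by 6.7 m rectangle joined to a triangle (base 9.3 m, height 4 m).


Composite shape: rectangle + triangle
Rectangle area = 9.3 * 6.7 = 62.31
Triangle area = 0.5 * 9.3 * 4 = 18.6
Total = 62.31 + 18.6
Total = 80.91
80.91 m^2


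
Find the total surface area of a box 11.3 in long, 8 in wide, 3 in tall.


Shape: rectangular prism
l = 11.3 in, w = 8 in, h = 3 in
Formula: SA = 2(lw + lh + wh)
lw = 90.4, lh = 33.9, wh = 24
lw + lh + wh = 148.3
SA = 2 * 148.3
SA = 296.6
296.6 in^2


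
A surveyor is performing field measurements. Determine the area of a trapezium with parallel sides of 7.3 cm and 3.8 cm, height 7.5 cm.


Shape: trapezoid
Parallel sides a = 7.3 cm, b = 3.8 cm; Height h = 7.5 cm
Formula: A = (a + b) * h / 2
a + b = 7.3 + 3.8 = 11.1
A = 11.1 * 7.5 / 2
A = 83.25 / 2
A = 41.625
41.625 cm^2


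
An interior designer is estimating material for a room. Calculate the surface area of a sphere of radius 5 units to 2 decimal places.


Shape: sphere
Radius r = 5 units
Formula: SA = 4 * pi * r^2
r^2 = 25
SA = 4 * pi * 25
SA = 100 * pi
SA = 314.16
314.16 units^2


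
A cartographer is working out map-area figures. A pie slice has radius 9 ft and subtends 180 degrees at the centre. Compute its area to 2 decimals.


Shape: circular sector
Radius r = 9 ft, Angle = 180 degrees
Formula: A = (angle/360) * pi * r^2
r^2 = 81
Fraction of circle = 180/360
A = (180/360) * pi * 81
A = 40.5 * pi
A = 127.23
127.23 ft^2


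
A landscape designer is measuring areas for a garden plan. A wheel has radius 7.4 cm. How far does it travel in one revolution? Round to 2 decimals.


Shape: circle
Radius r = 7.4 cm
Formula: C = 2 * pi * r
C = 2 * pi * 7.4
C = 14.8 * pi
C = 46.5
46.5 cm


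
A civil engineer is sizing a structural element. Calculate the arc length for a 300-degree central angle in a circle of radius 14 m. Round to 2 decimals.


Shape: circular arc
Radius r = 14 m, Angle = 300 degrees
Formula: L = (angle/360) * 2 * pi * r
2 * pi * r = 28 * pi
L = (300/360) * 28 * pi
L = 23.333333 * pi
L = 73.3
73.3 m


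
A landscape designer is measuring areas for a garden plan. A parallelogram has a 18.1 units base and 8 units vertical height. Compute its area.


Shape: parallelogram
Base b = 18.1 units, Height h = 8 units
Formula: A = b * h
A = 18.1 * 8
A = 144.8
144.8 units^2


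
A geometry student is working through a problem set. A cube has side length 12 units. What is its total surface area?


Shape: cube
Side s = 12 units
A cube has 6 square faces.
Formula: SA = 6 * s^2
s^2 = 144
SA = 6 * 144
SA = 864
864 units^2


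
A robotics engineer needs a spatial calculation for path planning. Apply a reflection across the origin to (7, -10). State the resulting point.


Transformation: reflection
Original point: (7, -10)
Rule for reflection through the origin: (x, y) -> (-x, -y)
Apply: (7, -10) -> (-7, 10)
(-7, 10)


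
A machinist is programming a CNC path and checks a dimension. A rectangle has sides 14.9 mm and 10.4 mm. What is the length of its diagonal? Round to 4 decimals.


Shape: rectangle (diagonal via Pythagoras)
Sides: 14.9 mm and 10.4 mm
Formula: d = sqrt(l^2 + w^2)
l^2 = 222.01, w^2 = 108.16
l^2 + w^2 = 330.17
d = sqrt(330.17)
d = 18.1706
18.1706 mm


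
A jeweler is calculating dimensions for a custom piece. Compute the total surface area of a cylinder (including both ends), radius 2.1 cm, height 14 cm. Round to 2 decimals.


Shape: closed cylinder
Radius r = 2.1 cm, Height h = 14 cm
Formula: SA = 2*pi*r^2 + 2*pi*r*h = 2*pi*r*(r + h)
r + h = 16.1
2 * r * (r + h) = 2 * 2.1 * 16.1 = 67.62
SA = 67.62 * pi
SA = 212.43
212.43 cm^2


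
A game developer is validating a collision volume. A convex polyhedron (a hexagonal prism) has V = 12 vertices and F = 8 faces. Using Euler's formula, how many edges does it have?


Polyhedron: hexagonal prism
Euler's formula for convex polyhedra: V - E + F = 2
Given: V = 12 vertices and F = 8 faces
Solve for E:
E = V + F - 2 = 12 + 8 - 2 = 18
18 edges


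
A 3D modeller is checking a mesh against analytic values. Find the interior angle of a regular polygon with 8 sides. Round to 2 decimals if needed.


Shape: regular octagon (8 sides)
Formula: interior angle = (n - 2) * 180 / n
(n - 2) = 6
(n - 2) * 180 = 1080
angle = 1080 / 8
angle = 135
135 degrees


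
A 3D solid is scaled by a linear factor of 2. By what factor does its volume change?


Linear scale factor k = 2
Rule: under a linear scaling by k, volumes scale by k^3.
k^3 = 2 * 2 * 2
k^3 = 4 * 2
k^3 = 8
Volume scales by a factor of 8.
8 (dimensionless)


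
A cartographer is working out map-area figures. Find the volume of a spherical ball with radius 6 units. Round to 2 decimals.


Shape: sphere
Radius r = 6 units
Formula: V = (4/3) * pi * r^3
r^3 = 216
(4/3) * 216 = 288
V = 288 * pi
V = 904.78
904.78 units^3


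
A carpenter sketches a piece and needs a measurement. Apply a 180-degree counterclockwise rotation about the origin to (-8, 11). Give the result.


Transformation: rotation about the origin
Original point: (-8, 11)
Rule for 180 deg: (x, y) -> (-x, -y)
Apply: (-8, 11) -> (8, -11)
(8, -11)


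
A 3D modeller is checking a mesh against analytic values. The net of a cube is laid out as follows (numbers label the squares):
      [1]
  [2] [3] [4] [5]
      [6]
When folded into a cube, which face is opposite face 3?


Net: cross layout. Take square 3 as the base (bottom).
Fold the four squares in the horizontal row up around 3: 2 -> left, 4 -> right, 5 wraps to the top.
Fold 1 and 6 up from 3: 1 -> back, 6 -> front.
Opposite pairs are therefore: (1, 6), (2, 4), (3, 5).
Face 3 is opposite face 5.
face 5


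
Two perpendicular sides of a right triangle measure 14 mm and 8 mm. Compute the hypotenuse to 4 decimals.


Shape: right triangle
Legs a = 14 mm, b = 8 mm
Formula: c = sqrt(a^2 + b^2)
a^2 = 196, b^2 = 64
a^2 + b^2 = 260
c = sqrt(260)
c = 16.1245
16.1245 mm


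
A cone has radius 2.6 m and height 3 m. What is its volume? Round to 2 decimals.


Shape: cone
Radius r = 2.6 m, Height h = 3 m
Formula: V = (1/3) * pi * r^2 * h
r^2 = 6.76
pi * r^2 * h = pi * 6.76 * 3 = 20.28 * pi
V = 20.28 * pi / 3
V = 21.24
21.24 m^3


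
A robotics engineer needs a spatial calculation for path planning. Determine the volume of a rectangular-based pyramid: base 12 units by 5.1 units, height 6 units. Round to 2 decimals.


Shape: rectangular pyramid
Base: 12 units x 5.1 units, Height h = 6 units
Formula: V = (1/3) * base_area * h
base_area = 12 * 5.1 = 61.2
base_area * h = 61.2 * 6 = 367.2
V = 367.2 / 3
V = 122.4
122.4 units^3


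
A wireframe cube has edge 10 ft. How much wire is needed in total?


Shape: cube
Side s = 10 ft
A cube has 12 edges, all equal.
Formula: total edge length = 12 * s
Total = 12 * 10
Total = 120
120 ft


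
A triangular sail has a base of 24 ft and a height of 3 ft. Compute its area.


Shape: triangle
Base b = 24 ft, Height h = 3 ft
Formula: A = (1/2) * b * h
A = 0.5 * 24 * 3
A = 0.5 * 72
A = 36
36 ft^2


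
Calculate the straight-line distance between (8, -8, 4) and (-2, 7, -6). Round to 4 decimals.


3D distance between two points
P1 = (8, -8, 4), P2 = (-2, 7, -6)
Formula: d = sqrt((x2-x1)^2 + (y2-y1)^2 + (z2-z1)^2)
dx = -2 - 8 = -10
dy = 7 - -8 = 15
dz = -6 - 4 = -10
dx^2 + dy^2 + dz^2 = 100 + 225 + 100 = 425
d = sqrt(425)
d = 20.6155
20.6155 units


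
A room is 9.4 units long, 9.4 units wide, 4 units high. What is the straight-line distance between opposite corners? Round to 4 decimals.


Shape: rectangular box (space diagonal)
l = 9.4 units, w = 9.4 units, h = 4 units
Visualize: the diagonal of the base, then a right triangle with that diagonal and the height.
Formula: d = sqrt(l^2 + w^2 + h^2)
l^2 + w^2 + h^2 = 88.36 + 88.36 + 16 = 192.72
d = sqrt(192.72)
d = 13.8824
13.8824 units


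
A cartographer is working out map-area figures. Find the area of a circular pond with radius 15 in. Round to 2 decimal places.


Shape: circle
Radius r = 15 in
Formula: A = pi * r^2
r^2 = 15^2 = 225
A = pi * 225
A = 706.86
706.86 in^2


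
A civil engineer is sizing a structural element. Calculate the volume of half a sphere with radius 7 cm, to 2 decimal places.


Shape: hemisphere (half of a sphere)
Radius r = 7 cm
Formula: V = (1/2) * (4/3) * pi * r^3 = (2/3) * pi * r^3
r^3 = 343
(2/3) * 343 = 228.666667
V = 228.666667 * pi
V = 718.38
718.38 cm^3


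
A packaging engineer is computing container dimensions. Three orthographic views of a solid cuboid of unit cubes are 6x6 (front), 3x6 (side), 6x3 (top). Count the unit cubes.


Orthographic views of a solid rectangular block:
Front view 6 x 6 -> length = 6, height = 6
Side view 3 x 6 -> width = 3, height = 6 (consistent)
Top view 6 x 3 -> confirms length = 6, width = 3
The block is 6 x 3 x 6.
Total unit cubes = 6 * 3 * 6 = 108
108 unit cubes


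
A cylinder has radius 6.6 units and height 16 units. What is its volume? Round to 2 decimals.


Shape: cylinder
Radius r = 6.6 units, Height h = 16 units
Formula: V = pi * r^2 * h
r^2 = 43.56
V = pi * 43.56 * 16
V = 696.96 * pi
V = 2189.56
2189.56 units^3


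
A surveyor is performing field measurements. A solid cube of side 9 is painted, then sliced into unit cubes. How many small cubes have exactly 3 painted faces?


Large cube: 9 x 9 x 9, cut into unit cubes.
Cubes with 3 painted faces are at the corners. A cube always has 8 corners.
Count = 8
8 unit cubes


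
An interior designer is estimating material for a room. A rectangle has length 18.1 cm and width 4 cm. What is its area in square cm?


Shape: rectangle
Length l = 18.1 cm, Width w = 4 cm
Formula: A = l * w
A = 18.1 * 4
A = 72.4
72.4 cm^2


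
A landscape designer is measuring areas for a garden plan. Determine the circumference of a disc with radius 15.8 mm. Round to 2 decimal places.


Shape: circle
Radius r = 15.8 mm
Formula: C = 2 * pi * r
C = 2 * pi * 15.8
C = 31.6 * pi
C = 99.27
99.27 mm


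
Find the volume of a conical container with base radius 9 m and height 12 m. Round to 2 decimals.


Shape: cone
Radius r = 9 m, Height h = 12 m
Formula: V = (1/3) * pi * r^2 * h
r^2 = 81
pi * r^2 * h = pi * 81 * 12 = 972 * pi
V = 972 * pi / 3
V = 1017.88
1017.88 m^3


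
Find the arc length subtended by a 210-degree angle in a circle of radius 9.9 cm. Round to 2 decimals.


Shape: circular arc
Radius r = 9.9 cm, Angle = 210 degrees
Formula: L = (angle/360) * 2 * pi * r
2 * pi * r = 19.8 * pi
L = (210/360) * 19.8 * pi
L = 11.55 * pi
L = 36.29
36.29 cm


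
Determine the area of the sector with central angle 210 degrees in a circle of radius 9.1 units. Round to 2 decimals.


Shape: circular sector
Radius r = 9.1 units, Angle = 210 degrees
Formula: A = (angle/360) * pi * r^2
r^2 = 82.81
Fraction of circle = 210/360
A = (210/360) * pi * 82.81
A = 48.305833 * pi
A = 151.76
151.76 units^2


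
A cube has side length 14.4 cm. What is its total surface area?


Shape: cube
Side s = 14.4 cm
A cube has 6 square faces.
Formula: SA = 6 * s^2
s^2 = 207.36
SA = 6 * 207.36
SA = 1244.16
1244.16 cm^2


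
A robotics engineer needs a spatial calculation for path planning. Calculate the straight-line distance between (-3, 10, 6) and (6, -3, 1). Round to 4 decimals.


3D distance between two points
P1 = (-3, 10, 6), P2 = (6, -3, 1)
Formula: d = sqrt((x2-x1)^2 + (y2-y1)^2 + (z2-z1)^2)
dx = 6 - -3 = 9
dy = -3 - 10 = -13
dz = 1 - 6 = -5
dx^2 + dy^2 + dz^2 = 81 + 169 + 25 = 275
d = sqrt(275)
d = 16.5831
16.5831 units


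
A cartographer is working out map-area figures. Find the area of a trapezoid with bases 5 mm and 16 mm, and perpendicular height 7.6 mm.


Shape: trapezoid
Parallel sides a = 5 mm, b = 16 mm; Height h = 7.6 mm
Formula: A = (a + b) * h / 2
a + b = 5 + 16 = 21
A = 21 * 7.6 / 2
A = 159.6 / 2
A = 79.8
79.8 mm^2


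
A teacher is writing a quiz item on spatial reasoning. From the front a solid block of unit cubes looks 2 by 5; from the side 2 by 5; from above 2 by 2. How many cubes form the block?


Orthographic views of a solid rectangular block:
Front view 2 x 5 -> length = 2, height = 5
Side view 2 x 5 -> width = 2, height = 5 (consistent)
Top view 2 x 2 -> confirms length = 2, width = 2
The block is 2 x 2 x 5.
Total unit cubes = 2 * 2 * 5 = 20
20 unit cubes


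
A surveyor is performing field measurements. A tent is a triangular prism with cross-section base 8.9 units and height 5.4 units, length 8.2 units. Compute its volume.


Shape: triangular prism
Triangle base = 8.9 units, triangle height = 5.4 units, prism length L = 8.2 units
Formula: V = (1/2 * b * h_tri) * L
Cross-section area = 0.5 * 8.9 * 5.4 = 24.03
V = 24.03 * 8.2
V = 197.046
197.046 units^3


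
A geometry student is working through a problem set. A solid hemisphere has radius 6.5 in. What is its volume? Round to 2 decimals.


Shape: hemisphere (half of a sphere)
Radius r = 6.5 in
Formula: V = (1/2) * (4/3) * pi * r^3 = (2/3) * pi * r^3
r^3 = 274.625
(2/3) * 274.625 = 183.083333
V = 183.083333 * pi
V = 575.17
575.17 in^3


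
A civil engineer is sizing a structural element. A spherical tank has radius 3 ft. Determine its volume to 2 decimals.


Shape: sphere
Radius r = 3 ft
Formula: V = (4/3) * pi * r^3
r^3 = 27
(4/3) * 27 = 36
V = 36 * pi
V = 113.1
113.1 ft^3


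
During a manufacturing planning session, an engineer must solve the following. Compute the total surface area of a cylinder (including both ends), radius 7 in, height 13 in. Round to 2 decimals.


Shape: closed cylinder
Radius r = 7 in, Height h = 13 in
Formula: SA = 2*pi*r^2 + 2*pi*r*h = 2*pi*r*(r + h)
r + h = 20
2 * r * (r + h) = 2 * 7 * 20 = 280
SA = 280 * pi
SA = 879.65
879.65 in^2


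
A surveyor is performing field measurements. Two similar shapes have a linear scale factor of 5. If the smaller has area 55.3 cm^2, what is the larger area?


Linear scale factor k = 5
Original area = 55.3 cm^2
Rule: under a linear scaling by k, areas scale by k^2.
k^2 = 5^2 = 25
New area = 55.3 * 25
New area = 1382.5
1382.5 cm^2


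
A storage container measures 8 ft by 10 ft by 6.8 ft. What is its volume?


Shape: rectangular prism
l = 8 ft, w = 10 ft, h = 6.8 ft
Formula: V = l * w * h
V = 8 * 10 * 6.8
V = 80 * 6.8
V = 544
544 ft^3


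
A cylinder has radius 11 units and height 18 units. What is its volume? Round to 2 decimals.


Shape: cylinder
Radius r = 11 units, Height h = 18 units
Formula: V = pi * r^2 * h
r^2 = 121
V = pi * 121 * 18
V = 2178 * pi
V = 6842.39
6842.39 units^3


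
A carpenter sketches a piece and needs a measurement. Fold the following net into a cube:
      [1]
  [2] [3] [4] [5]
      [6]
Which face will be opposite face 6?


Net: cross layout. Take square 3 as the base (bottom).
Fold the four squares in the horizontal row up around 3: 2 -> left, 4 -> right, 5 wraps to the top.
Fold 1 and 6 up from 3: 1 -> back, 6 -> front.
Opposite pairs are therefore: (1, 6), (2, 4), (3, 5).
Face 6 is opposite face 1.
face 1


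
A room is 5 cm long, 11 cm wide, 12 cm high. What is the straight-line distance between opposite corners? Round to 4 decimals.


Shape: rectangular box (space diagonal)
l = 5 cm, w = 11 cm, h = 12 cm
Visualize: the diagonal of the base, then a right triangle with that diagonal and the height.
Formula: d = sqrt(l^2 + w^2 + h^2)
l^2 + w^2 + h^2 = 25 + 121 + 144 = 290
d = sqrt(290)
d = 17.0294
17.0294 cm


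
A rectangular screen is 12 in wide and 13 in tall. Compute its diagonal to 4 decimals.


Shape: rectangle (diagonal via Pythagoras)
Sides: 12 in and 13 in
Formula: d = sqrt(l^2 + w^2)
l^2 = 144, w^2 = 169
l^2 + w^2 = 313
d = sqrt(313)
d = 17.6918
17.6918 in


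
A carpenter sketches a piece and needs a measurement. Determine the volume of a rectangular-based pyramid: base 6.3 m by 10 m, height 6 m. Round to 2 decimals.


Shape: rectangular pyramid
Base: 6.3 m x 10 m, Height h = 6 m
Formula: V = (1/3) * base_area * h
base_area = 6.3 * 10 = 63
base_area * h = 63 * 6 = 378
V = 378 / 3
V = 126
126 m^3


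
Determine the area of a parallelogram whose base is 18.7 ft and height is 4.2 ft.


Shape: parallelogram
Base b = 18.7 ft, Height h = 4.2 ft
Formula: A = b * h
A = 18.7 * 4.2
A = 78.54
78.54 ft^2


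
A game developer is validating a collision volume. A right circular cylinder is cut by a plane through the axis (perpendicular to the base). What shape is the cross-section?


Solid: right circular cylinder
Cutting plane: through the axis (perpendicular to the base)
Visualize the intersection of the plane with the solid's surface.
The boundary of the cut region is a rectangle.
rectangle


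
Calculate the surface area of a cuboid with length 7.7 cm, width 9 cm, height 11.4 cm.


Shape: rectangular prism
l = 7.7 cm, w = 9 cm, h = 11.4 cm
Formula: SA = 2(lw + lh + wh)
lw = 69.3, lh = 87.78, wh = 102.6
lw + lh + wh = 259.68
SA = 2 * 259.68
SA = 519.36
519.36 cm^2


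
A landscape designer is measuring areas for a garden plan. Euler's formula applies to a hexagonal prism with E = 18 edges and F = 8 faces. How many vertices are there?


Polyhedron: hexagonal prism
Euler's formula for convex polyhedra: V - E + F = 2
Given: E = 18 edges and F = 8 faces
Solve for V:
V = 2 + E - F = 2 + 18 - 8 = 12
12 vertices


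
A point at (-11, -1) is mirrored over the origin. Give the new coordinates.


Transformation: reflection
Original point: (-11, -1)
Rule for reflection through the origin: (x, y) -> (-x, -y)
Apply: (-11, -1) -> (11, 1)
(11, 1)


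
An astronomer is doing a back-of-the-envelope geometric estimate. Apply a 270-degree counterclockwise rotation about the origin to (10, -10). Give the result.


Transformation: rotation about the origin
Original point: (10, -10)
Rule for 270 deg counterclockwise: (x, y) -> (y, -x)
Apply: (10, -10) -> (-10, -10)
(-10, -10)


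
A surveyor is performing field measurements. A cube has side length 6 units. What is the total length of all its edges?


Shape: cube
Side s = 6 units
A cube has 12 edges, all equal.
Formula: total edge length = 12 * s
Total = 12 * 6
Total = 72
72 units


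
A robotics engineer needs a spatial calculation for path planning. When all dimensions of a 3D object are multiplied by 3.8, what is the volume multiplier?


Linear scale factor k = 3.8
Rule: under a linear scaling by k, volumes scale by k^3.
k^3 = 3.8 * 3.8 * 3.8
k^3 = 14.44 * 3.8
k^3 = 54.872
Volume scales by a factor of 54.872.
54.872 (dimensionless)


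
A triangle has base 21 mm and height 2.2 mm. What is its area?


Shape: triangle
Base b = 21 mm, Height h = 2.2 mm
Formula: A = (1/2) * b * h
A = 0.5 * 21 * 2.2
A = 0.5 * 46.2
A = 23.1
23.1 mm^2


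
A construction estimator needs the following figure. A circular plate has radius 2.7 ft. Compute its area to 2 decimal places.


Shape: circle
Radius r = 2.7 ft
Formula: A = pi * r^2
r^2 = 2.7^2 = 7.29
A = pi * 7.29
A = 22.9
22.9 ft^2


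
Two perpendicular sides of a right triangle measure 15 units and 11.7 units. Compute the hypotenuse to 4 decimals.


Shape: right triangle
Legs a = 15 units, b = 11.7 units
Formula: c = sqrt(a^2 + b^2)
a^2 = 225, b^2 = 136.89
a^2 + b^2 = 361.89
c = sqrt(361.89)
c = 19.0234
19.0234 units


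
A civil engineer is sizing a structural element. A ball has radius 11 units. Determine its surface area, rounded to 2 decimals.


Shape: sphere
Radius r = 11 units
Formula: SA = 4 * pi * r^2
r^2 = 121
SA = 4 * pi * 121
SA = 484 * pi
SA = 1520.53
1520.53 units^2


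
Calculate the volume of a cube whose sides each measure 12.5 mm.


Shape: cube
Side s = 12.5 mm
Formula: V = s^3
V = 12.5 * 12.5 * 12.5
V = 156.25 * 12.5
V = 1953.125
1953.125 mm^3


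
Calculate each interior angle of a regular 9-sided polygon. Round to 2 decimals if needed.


Shape: regular nonagon (9 sides)
Formula: interior angle = (n - 2) * 180 / n
(n - 2) = 7
(n - 2) * 180 = 1260
angle = 1260 / 9
angle = 140
140 degrees


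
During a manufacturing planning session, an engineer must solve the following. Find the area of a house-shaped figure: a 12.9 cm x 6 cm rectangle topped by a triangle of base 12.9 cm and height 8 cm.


Composite shape: rectangle + triangle
Rectangle area = 12.9 * 6 = 77.4
Triangle area = 0.5 * 12.9 * 8 = 51.6
Total = 77.4 + 51.6
Total = 129
129 cm^2


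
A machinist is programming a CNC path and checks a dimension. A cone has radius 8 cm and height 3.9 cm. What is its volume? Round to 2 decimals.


Shape: cone
Radius r = 8 cm, Height h = 3.9 cm
Formula: V = (1/3) * pi * r^2 * h
r^2 = 64
pi * r^2 * h = pi * 64 * 3.9 = 249.6 * pi
V = 249.6 * pi / 3
V = 261.38
261.38 cm^3


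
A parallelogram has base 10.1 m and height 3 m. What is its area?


Shape: parallelogram
Base b = 10.1 m, Height h = 3 m
Formula: A = b * h
A = 10.1 * 3
A = 30.3
30.3 m^2


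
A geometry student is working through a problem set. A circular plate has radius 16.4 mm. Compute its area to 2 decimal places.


Shape: circle
Radius r = 16.4 mm
Formula: A = pi * r^2
r^2 = 16.4^2 = 268.96
A = pi * 268.96
A = 844.96
844.96 mm^2


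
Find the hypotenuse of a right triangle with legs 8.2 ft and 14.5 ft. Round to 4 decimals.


Shape: right triangle
Legs a = 8.2 ft, b = 14.5 ft
Formula: c = sqrt(a^2 + b^2)
a^2 = 67.24, b^2 = 210.25
a^2 + b^2 = 277.49
c = sqrt(277.49)
c = 16.658
16.658 ft


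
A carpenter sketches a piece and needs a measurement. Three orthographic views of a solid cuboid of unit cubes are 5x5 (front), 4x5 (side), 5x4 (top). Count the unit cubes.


Orthographic views of a solid rectangular block:
Front view 5 x 5 -> length = 5, height = 5
Side view 4 x 5 -> width = 4, height = 5 (consistent)
Top view 5 x 4 -> confirms length = 5, width = 4
The block is 5 x 4 x 5.
Total unit cubes = 5 * 4 * 5 = 100
100 unit cubes


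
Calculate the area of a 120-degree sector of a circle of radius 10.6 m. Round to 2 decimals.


Shape: circular sector
Radius r = 10.6 m, Angle = 120 degrees
Formula: A = (angle/360) * pi * r^2
r^2 = 112.36
Fraction of circle = 120/360
A = (120/360) * pi * 112.36
A = 37.453333 * pi
A = 117.66
117.66 m^2


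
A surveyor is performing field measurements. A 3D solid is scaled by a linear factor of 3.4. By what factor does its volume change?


Linear scale factor k = 3.4
Rule: under a linear scaling by k, volumes scale by k^3.
k^3 = 3.4 * 3.4 * 3.4
k^3 = 11.56 * 3.4
k^3 = 39.304
Volume scales by a factor of 39.304.
39.304 (dimensionless)


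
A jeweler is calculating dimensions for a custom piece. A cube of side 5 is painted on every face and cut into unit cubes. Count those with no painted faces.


Large cube: 5 x 5 x 5, cut into unit cubes.
n = 5, so n - 2 = 3
Unpainted cubes form the interior (n - 2)^3 block.
(n - 2)^3 = 3^3 = 27
27 unit cubes


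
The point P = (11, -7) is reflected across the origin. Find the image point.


Transformation: reflection
Original point: (11, -7)
Rule for reflection through the origin: (x, y) -> (-x, -y)
Apply: (11, -7) -> (-11, 7)
(-11, 7)


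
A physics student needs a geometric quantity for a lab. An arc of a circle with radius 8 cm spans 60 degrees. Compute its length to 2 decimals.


Shape: circular arc
Radius r = 8 cm, Angle = 60 degrees
Formula: L = (angle/360) * 2 * pi * r
2 * pi * r = 16 * pi
L = (60/360) * 16 * pi
L = 2.666667 * pi
L = 8.38
8.38 cm


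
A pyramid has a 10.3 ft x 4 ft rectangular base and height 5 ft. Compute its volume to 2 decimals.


Shape: rectangular pyramid
Base: 10.3 ft x 4 ft, Height h = 5 ft
Formula: V = (1/3) * base_area * h
base_area = 10.3 * 4 = 41.2
base_area * h = 41.2 * 5 = 206
V = 206 / 3
V = 68.67
68.67 ft^3


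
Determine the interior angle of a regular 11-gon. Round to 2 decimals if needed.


Shape: regular hendecagon (11 sides)
Formula: interior angle = (n - 2) * 180 / n
(n - 2) = 9
(n - 2) * 180 = 1620
angle = 1620 / 11
angle = 147.27
147.27 degrees


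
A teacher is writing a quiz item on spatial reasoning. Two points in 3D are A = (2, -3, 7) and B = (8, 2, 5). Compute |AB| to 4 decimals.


3D distance between two points
P1 = (2, -3, 7), P2 = (8, 2, 5)
Formula: d = sqrt((x2-x1)^2 + (y2-y1)^2 + (z2-z1)^2)
dx = 8 - 2 = 6
dy = 2 - -3 = 5
dz = 5 - 7 = -2
dx^2 + dy^2 + dz^2 = 36 + 25 + 4 = 65
d = sqrt(65)
d = 8.0623
8.0623 units


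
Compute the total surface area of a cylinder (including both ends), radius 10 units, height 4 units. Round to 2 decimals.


Shape: closed cylinder
Radius r = 10 units, Height h = 4 units
Formula: SA = 2*pi*r^2 + 2*pi*r*h = 2*pi*r*(r + h)
r + h = 14
2 * r * (r + h) = 2 * 10 * 14 = 280
SA = 280 * pi
SA = 879.65
879.65 units^2


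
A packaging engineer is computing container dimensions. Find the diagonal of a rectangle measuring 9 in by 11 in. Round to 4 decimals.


Shape: rectangle (diagonal via Pythagoras)
Sides: 9 in and 11 in
Formula: d = sqrt(l^2 + w^2)
l^2 = 81, w^2 = 121
l^2 + w^2 = 202
d = sqrt(202)
d = 14.2127
14.2127 in


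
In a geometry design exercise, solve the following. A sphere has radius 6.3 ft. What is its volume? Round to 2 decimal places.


Shape: sphere
Radius r = 6.3 ft
Formula: V = (4/3) * pi * r^3
r^3 = 250.047
(4/3) * 250.047 = 333.396
V = 333.396 * pi
V = 1047.39
1047.39 ft^3


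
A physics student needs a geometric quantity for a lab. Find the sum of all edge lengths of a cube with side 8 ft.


Shape: cube
Side s = 8 ft
A cube has 12 edges, all equal.
Formula: total edge length = 12 * s
Total = 12 * 8
Total = 96
96 ft


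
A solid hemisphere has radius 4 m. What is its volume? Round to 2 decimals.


Shape: hemisphere (half of a sphere)
Radius r = 4 m
Formula: V = (1/2) * (4/3) * pi * r^3 = (2/3) * pi * r^3
r^3 = 64
(2/3) * 64 = 42.666667
V = 42.666667 * pi
V = 134.04
134.04 m^3


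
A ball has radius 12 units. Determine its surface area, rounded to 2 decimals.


Shape: sphere
Radius r = 12 units
Formula: SA = 4 * pi * r^2
r^2 = 144
SA = 4 * pi * 144
SA = 576 * pi
SA = 1809.56
1809.56 units^2


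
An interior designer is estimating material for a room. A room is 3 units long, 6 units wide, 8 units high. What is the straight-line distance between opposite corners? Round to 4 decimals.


Shape: rectangular box (space diagonal)
l = 3 units, w = 6 units, h = 8 units
Visualize: the diagonal of the base, then a right triangle with that diagonal and the height.
Formula: d = sqrt(l^2 + w^2 + h^2)
l^2 + w^2 + h^2 = 9 + 36 + 64 = 109
d = sqrt(109)
d = 10.4403
10.4403 units


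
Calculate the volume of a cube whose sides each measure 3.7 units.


Shape: cube
Side s = 3.7 units
Formula: V = s^3
V = 3.7 * 3.7 * 3.7
V = 13.69 * 3.7
V = 50.653
50.653 units^3


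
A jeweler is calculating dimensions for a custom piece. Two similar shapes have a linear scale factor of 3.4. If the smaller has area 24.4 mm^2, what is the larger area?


Linear scale factor k = 3.4
Original area = 24.4 mm^2
Rule: under a linear scaling by k, areas scale by k^2.
k^2 = 3.4^2 = 11.56
New area = 24.4 * 11.56
New area = 282.064
282.064 mm^2


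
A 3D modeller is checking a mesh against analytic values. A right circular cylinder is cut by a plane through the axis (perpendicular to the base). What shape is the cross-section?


Solid: right circular cylinder
Cutting plane: through the axis (perpendicular to the base)
Visualize the intersection of the plane with the solid's surface.
The boundary of the cut region is a rectangle.
rectangle
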